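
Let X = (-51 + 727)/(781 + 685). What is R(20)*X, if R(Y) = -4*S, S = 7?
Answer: -9464/733 ≈ -12.911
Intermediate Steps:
R(Y) = -28 (R(Y) = -4*7 = -28)
X = 338/733 (X = 676/1466 = 676*(1/1466) = 338/733 ≈ 0.46112)
R(20)*X = -28*338/733 = -9464/733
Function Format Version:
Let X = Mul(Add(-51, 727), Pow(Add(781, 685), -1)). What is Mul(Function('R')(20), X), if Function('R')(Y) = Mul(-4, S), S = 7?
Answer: Rational(-9464, 733) ≈ -12.911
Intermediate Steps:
Function('R')(Y) = -28 (Function('R')(Y) = Mul(-4, 7) = -28)
X = Rational(338, 733) (X = Mul(676, Pow(1466, -1)) = Mul(676, Rational(1, 1466)) = Rational(338, 733) ≈ 0.46112)
Mul(Function('R')(20), X) = Mul(-28, Rational(338, 733)) = Rational(-9464, 733)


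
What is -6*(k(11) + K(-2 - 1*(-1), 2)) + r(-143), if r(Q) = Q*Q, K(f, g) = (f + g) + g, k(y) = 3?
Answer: 20413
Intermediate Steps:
K(f, g) = f + 2*g
r(Q) = Q**2
-6*(k(11) + K(-2 - 1*(-1), 2)) + r(-143) = -6*(3 + ((-2 - 1*(-1)) + 2*2)) + (-143)**2 = -6*(3 + ((-2 + 1) + 4)) + 20449 = -6*(3 + (-1 + 4)) + 20449 = -6*(3 + 3) + 20449 = -6*6 + 20449 = -36 + 20449 = 20413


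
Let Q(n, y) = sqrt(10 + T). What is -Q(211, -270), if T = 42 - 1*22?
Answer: -sqrt(30) ≈ -5.4772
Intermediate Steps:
T = 20 (T = 42 - 22 = 20)
Q(n, y) = sqrt(30) (Q(n, y) = sqrt(10 + 20) = sqrt(30))
-Q(211, -270) = -sqrt(30)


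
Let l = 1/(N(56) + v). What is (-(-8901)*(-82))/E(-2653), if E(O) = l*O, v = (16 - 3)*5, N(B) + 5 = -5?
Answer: 40143510/2653 ≈ 15131.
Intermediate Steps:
N(B) = -10 (N(B) = -5 - 5 = -10)
v = 65 (v = 13*5 = 65)
l = 1/55 (l = 1/(-10 + 65) = 1/55 ≈ 0.018182)
E(O) = O/55
(-(-8901)*(-82))/E(-2653) = (-(-8901)*(-82))/(((1/55)*(-2653))) = (-1*729882)/(-2653/55) = -729882*(-55/2653) = 40143510/2653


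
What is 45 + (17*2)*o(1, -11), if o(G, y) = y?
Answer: -329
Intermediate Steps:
45 + (17*2)*o(1, -11) = 45 + (17*2)*(-11) = 45 + 34*(-11) = 45 - 374 = -329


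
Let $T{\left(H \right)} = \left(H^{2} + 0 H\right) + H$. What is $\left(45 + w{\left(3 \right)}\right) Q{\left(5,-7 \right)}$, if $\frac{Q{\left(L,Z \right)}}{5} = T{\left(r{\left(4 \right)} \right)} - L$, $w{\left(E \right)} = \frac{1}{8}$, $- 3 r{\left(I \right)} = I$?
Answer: $- \frac{74005}{72} \approx -1027.8$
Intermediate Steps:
$r{\left(I \right)} = - \frac{I}{3}$
$w{\left(E \right)} = \frac{1}{8}$
$T{\left(H \right)} = H + H^{2}$ ($T{\left(H \right)} = \left(H^{2} + 0\right) + H = H^{2} + H = H + H^{2}$)
$Q{\left(L,Z \right)} = \frac{20}{9} - 5 L$ ($Q{\left(L,Z \right)} = 5 \left(\left(- \frac{1}{3}\right) 4 \left(1 - \frac{4}{3}\right) - L\right) = 5 \left(- \frac{4 \left(1 - \frac{4}{3}\right)}{3} - L\right) = 5 \left(\left(- \frac{4}{3}\right) \left(- \frac{1}{3}\right) - L\right) = 5 \left(\frac{4}{9} - L\right) = \frac{20}{9} - 5 L$)
$\left(45 + w{\left(3 \right)}\right) Q{\left(5,-7 \right)} = \left(45 + \frac{1}{8}\right) \left(\frac{20}{9} - 25\right) = \frac{361 \left(\frac{20}{9} - 25\right)}{8} = \frac{361}{8} \left(- \frac{205}{9}\right) = - \frac{74005}{72}$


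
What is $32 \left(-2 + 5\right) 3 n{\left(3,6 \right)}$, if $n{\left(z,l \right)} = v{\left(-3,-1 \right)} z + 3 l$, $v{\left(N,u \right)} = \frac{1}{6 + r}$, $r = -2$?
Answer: $5400$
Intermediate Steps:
$v{\left(N,u \right)} = \frac{1}{4}$ ($v{\left(N,u \right)} = \frac{1}{6 - 2} = \frac{1}{4}$)
$n{\left(z,l \right)} = 3 l + \frac{z}{4}$ ($n{\left(z,l \right)} = \frac{z}{4} + 3 l = 3 l + \frac{z}{4}$)
$32 \left(-2 + 5\right) 3 n{\left(3,6 \right)} = 32 \left(-2 + 5\right) 3 \left(3 \cdot 6 + \frac{1}{4} \cdot 3\right) = 32 \cdot 3 \cdot 3 \left(18 + \frac{3}{4}\right) = 32 \cdot 9 \cdot \frac{75}{4} = 288 \cdot \frac{75}{4} = 5400$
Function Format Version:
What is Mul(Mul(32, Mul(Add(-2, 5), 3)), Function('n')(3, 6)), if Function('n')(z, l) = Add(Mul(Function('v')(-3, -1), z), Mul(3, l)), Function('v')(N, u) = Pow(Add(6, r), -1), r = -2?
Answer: 5400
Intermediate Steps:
Function('v')(N, u) = Rational(1, 4) (Function('v')(N, u) = Pow(Add(6, -2), -1) = Pow(4, -1) = Rational(1, 4))
Function('n')(z, l) = Add(Mul(3, l), Mul(Rational(1, 4), z)) (Function('n')(z, l) = Add(Mul(Rational(1, 4), z), Mul(3, l)) = Add(Mul(3, l), Mul(Rational(1, 4), z)))
Mul(Mul(32, Mul(Add(-2, 5), 3)), Function('n')(3, 6)) = Mul(Mul(32, Mul(Add(-2, 5), 3)), Add(Mul(3, 6), Mul(Rational(1, 4), 3))) = Mul(Mul(32, Mul(3, 3)), Add(18, Rational(3, 4))) = Mul(Mul(32, 9), Rational(75, 4)) = Mul(288, Rational(75, 4)) = 5400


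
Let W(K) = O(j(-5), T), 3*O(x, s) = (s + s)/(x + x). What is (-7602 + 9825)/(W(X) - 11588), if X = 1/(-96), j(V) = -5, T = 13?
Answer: -33345/173833 ≈ -0.19182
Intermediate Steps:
X = -1/96 ≈ -0.010417
O(x, s) = s/(3*x) (O(x, s) = ((s + s)/(x + x))/3 = ((2*s)/((2*x)))/3 = ((2*s)*(1/(2*x)))/3 = (s/x)/3 = s/(3*x))
W(K) = -13/15 (W(K) = (⅓)*13/(-5) = (⅓)*13*(-⅕) = -13/15)
(-7602 + 9825)/(W(X) - 11588) = (-7602 + 9825)/(-13/15 - 11588) = 2223/(-173833/15) = 2223*(-15/173833) = -33345/173833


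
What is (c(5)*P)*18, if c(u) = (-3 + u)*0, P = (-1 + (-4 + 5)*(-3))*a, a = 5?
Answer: 0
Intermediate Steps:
P = -20 (P = (-1 + (-4 + 5)*(-3))*5 = (-1 + 1*(-3))*5 = (-1 - 3)*5 = -4*5 = -20)
c(u) = 0
(c(5)*P)*18 = (0*(-20))*18 = 0*18 = 0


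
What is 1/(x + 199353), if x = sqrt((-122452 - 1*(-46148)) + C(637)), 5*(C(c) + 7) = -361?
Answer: 996765/198708474961 - 2*I*sqrt(477395)/198708474961 ≈ 5.0162e-6 - 6.9543e-9*I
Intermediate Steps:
C(c) = -396/5 (C(c) = -7 + (1/5)*(-361) = -7 - 361/5 = -396/5)
x = 2*I*sqrt(477395)/5 (x = sqrt((-122452 - 1*(-46148)) - 396/5) = sqrt((-122452 + 46148) - 396/5) = sqrt(-76304 - 396/5) = sqrt(-381916/5) = 2*I*sqrt(477395)/5 ≈ 276.38*I)
1/(x + 199353) = 1/(2*I*sqrt(477395)/5 + 199353) = 1/(199353 + 2*I*sqrt(477395)/5)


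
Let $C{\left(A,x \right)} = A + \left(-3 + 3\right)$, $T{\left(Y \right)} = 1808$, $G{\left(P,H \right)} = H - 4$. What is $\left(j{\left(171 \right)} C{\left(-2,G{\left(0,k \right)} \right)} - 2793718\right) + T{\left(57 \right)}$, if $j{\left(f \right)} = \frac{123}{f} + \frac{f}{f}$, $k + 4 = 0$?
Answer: $- \frac{159139066}{57} \approx -2.7919 \cdot 10^{6}$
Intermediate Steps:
$k = -4$ ($k = -4 + 0 = -4$)
$G{\left(P,H \right)} = -4 + H$
$j{\left(f \right)} = 1 + \frac{123}{f}$ ($j{\left(f \right)} = \frac{123}{f} + 1 = 1 + \frac{123}{f}$)
$C{\left(A,x \right)} = A$ ($C{\left(A,x \right)} = A + 0 = A$)
$\left(j{\left(171 \right)} C{\left(-2,G{\left(0,k \right)} \right)} - 2793718\right) + T{\left(57 \right)} = \left(\frac{123 + 171}{171} \left(-2\right) - 2793718\right) + 1808 = \left(\frac{1}{171} \cdot 294 \left(-2\right) - 2793718\right) + 1808 = \left(\frac{98}{57} \left(-2\right) - 2793718\right) + 1808 = \left(- \frac{196}{57} - 2793718\right) + 1808 = - \frac{159242122}{57} + 1808 = - \frac{159139066}{57}$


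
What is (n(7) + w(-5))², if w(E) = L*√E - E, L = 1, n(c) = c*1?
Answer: (12 + I*√5)² ≈ 139.0 + 53.666*I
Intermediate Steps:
n(c) = c
w(E) = √E - E (w(E) = 1*√E - E = √E - E)
(n(7) + w(-5))² = (7 + (√(-5) - 1*(-5)))² = (7 + (I*√5 + 5))² = (7 + (5 + I*√5))² = (12 + I*√5)²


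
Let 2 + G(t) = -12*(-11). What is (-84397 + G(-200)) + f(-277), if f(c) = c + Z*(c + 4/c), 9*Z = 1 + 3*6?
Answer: -212226119/2493 ≈ -85129.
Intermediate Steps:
Z = 19/9 (Z = (1 + 3*6)/9 = (1 + 18)/9 = (1/9)*19 = 19/9 ≈ 2.1111)
G(t) = 130 (G(t) = -2 - 12*(-11) = -2 + 132 = 130)
f(c) = 28*c/9 + 76/(9*c) (f(c) = c + 19*(c + 4/c)/9 = c + (19*c/9 + 76/(9*c)) = 28*c/9 + 76/(9*c))
(-84397 + G(-200)) + f(-277) = (-84397 + 130) + (4/9)*(19 + 7*(-277)**2)/(-277) = -84267 + (4/9)*(-1/277)*(19 + 7*76729) = -84267 + (4/9)*(-1/277)*(19 + 537103) = -84267 + (4/9)*(-1/277)*537122 = -84267 - 2148488/2493 = -212226119/2493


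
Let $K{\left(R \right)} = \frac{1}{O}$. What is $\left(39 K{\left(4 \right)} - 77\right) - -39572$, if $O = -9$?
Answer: $\frac{118472}{3} \approx 39491.0$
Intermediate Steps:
$K{\left(R \right)} = - \frac{1}{9}$ ($K{\left(R \right)} = \frac{1}{-9} = - \frac{1}{9}$)
$\left(39 K{\left(4 \right)} - 77\right) - -39572 = \left(39 \left(- \frac{1}{9}\right) - 77\right) - -39572 = \left(- \frac{13}{3} - 77\right) + 39572 = - \frac{244}{3} + 39572 = \frac{118472}{3}$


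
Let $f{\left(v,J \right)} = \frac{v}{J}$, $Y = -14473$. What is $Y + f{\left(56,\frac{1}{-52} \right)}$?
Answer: $-17385$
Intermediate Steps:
$Y + f{\left(56,\frac{1}{-52} \right)} = -14473 + \frac{56}{\frac{1}{-52}} = -14473 + \frac{56}{- \frac{1}{52}} = -14473 + 56 \left(-52\right) = -14473 - 2912 = -17385$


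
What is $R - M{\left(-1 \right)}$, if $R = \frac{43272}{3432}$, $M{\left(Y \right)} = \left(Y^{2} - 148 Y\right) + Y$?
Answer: $- \frac{19361}{143} \approx -135.39$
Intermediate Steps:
$M{\left(Y \right)} = Y^{2} - 147 Y$
$R = \frac{1803}{143}$ ($R = 43272 \cdot \frac{1}{3432} = \frac{1803}{143} \approx 12.608$)
$R - M{\left(-1 \right)} = \frac{1803}{143} - - (-147 - 1) = \frac{1803}{143} - \left(-1\right) \left(-148\right) = \frac{1803}{143} - 148 = - \frac{19361}{143}$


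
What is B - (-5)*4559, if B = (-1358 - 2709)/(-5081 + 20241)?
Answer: 345568133/15160 ≈ 22795.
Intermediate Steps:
B = -4067/15160 ≈ -0.26827
B - (-5)*4559 = -4067/15160 - (-5)*4559 = -4067/15160 - 1*(-22795) = -4067/15160 + 22795 = 345568133/15160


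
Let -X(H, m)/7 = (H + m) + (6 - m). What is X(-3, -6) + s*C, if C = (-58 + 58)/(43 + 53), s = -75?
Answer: -21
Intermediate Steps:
C = 0 (C = 0/96 = 0*(1/96) = 0)
X(H, m) = -42 - 7*H (X(H, m) = -7*((H + m) + (6 - m)) = -7*(6 + H) = -42 - 7*H)
X(-3, -6) + s*C = (-42 - 7*(-3)) - 75*0 = (-42 + 21) + 0 = -21 + 0 = -21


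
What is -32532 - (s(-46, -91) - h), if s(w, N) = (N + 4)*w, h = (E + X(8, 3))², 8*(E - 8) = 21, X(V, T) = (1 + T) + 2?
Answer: -2320487/64 ≈ -36258.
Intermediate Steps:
X(V, T) = 3 + T
E = 85/8 (E = 8 + (⅛)*21 = 8 + 21/8 = 85/8 ≈ 10.625)
h = 17689/64 (h = (85/8 + (3 + 3))² = (85/8 + 6)² = (133/8)² = 17689/64 ≈ 276.39)
s(w, N) = w*(4 + N) (s(w, N) = (4 + N)*w = w*(4 + N))
-32532 - (s(-46, -91) - h) = -32532 - (-46*(4 - 91) - 1*17689/64) = -32532 - (-46*(-87) - 17689/64) = -32532 - (4002 - 17689/64) = -32532 - 1*238439/64 = -32532 - 238439/64 = -2320487/64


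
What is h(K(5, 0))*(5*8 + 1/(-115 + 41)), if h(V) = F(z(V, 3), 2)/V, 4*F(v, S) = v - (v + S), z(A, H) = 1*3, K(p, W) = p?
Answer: -2959/740 ≈ -3.9986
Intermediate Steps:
z(A, H) = 3
F(v, S) = -S/4 (F(v, S) = (v - (v + S))/4 = (v - (S + v))/4 = (v + (-S - v))/4 = (-S)/4 = -S/4)
h(V) = -1/(2*V) (h(V) = (-¼*2)/V = -1/(2*V))
h(K(5, 0))*(5*8 + 1/(-115 + 41)) = (-½/5)*(5*8 + 1/(-115 + 41)) = (-½*⅕)*(40 + 1/(-74)) = -(40 - 1/74)/10 = -⅒*2959/74 = -2959/740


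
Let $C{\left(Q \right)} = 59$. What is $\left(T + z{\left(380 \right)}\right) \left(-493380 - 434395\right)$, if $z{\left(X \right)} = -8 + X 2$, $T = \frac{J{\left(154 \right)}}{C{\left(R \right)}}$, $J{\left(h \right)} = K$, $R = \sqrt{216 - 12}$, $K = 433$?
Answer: $-704495725$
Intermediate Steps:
$R = 2 \sqrt{51}$ ($R = \sqrt{204} = 2 \sqrt{51} \approx 14.283$)
$J{\left(h \right)} = 433$
$T = \frac{433}{59} \approx 7.339$
$z{\left(X \right)} = -8 + 2 X$
$\left(T + z{\left(380 \right)}\right) \left(-493380 - 434395\right) = \left(\frac{433}{59} + \left(-8 + 2 \cdot 380\right)\right) \left(-493380 - 434395\right) = \left(\frac{433}{59} + \left(-8 + 760\right)\right) \left(-927775\right) = \left(\frac{433}{59} + 752\right) \left(-927775\right) = \frac{44801}{59} \left(-927775\right) = -704495725$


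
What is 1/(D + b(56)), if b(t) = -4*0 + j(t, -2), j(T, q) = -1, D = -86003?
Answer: -1/86004 ≈ -1.1627e-5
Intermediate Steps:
b(t) = -1 (b(t) = -4*0 - 1 = 0 - 1 = -1)
1/(D + b(56)) = 1/(-86003 - 1) = 1/(-86004) = -1/86004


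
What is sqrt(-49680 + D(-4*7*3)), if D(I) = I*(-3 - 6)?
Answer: 18*I*sqrt(151) ≈ 221.19*I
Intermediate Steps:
D(I) = -9*I (D(I) = I*(-9) = -9*I)
sqrt(-49680 + D(-4*7*3)) = sqrt(-49680 - 9*(-4*7)*3) = sqrt(-49680 - (-252)*3) = sqrt(-49680 - 9*(-84)) = sqrt(-49680 + 756) = sqrt(-48924) = 18*I*sqrt(151)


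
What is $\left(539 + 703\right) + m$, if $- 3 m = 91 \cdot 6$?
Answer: $1060$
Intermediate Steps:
$m = -182$ ($m = - \frac{91 \cdot 6}{3} = \left(- \frac{1}{3}\right) 546 = -182$)
$\left(539 + 703\right) + m = \left(539 + 703\right) - 182 = 1242 - 182 = 1060$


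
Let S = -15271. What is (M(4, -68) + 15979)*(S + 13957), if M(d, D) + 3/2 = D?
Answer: -20905083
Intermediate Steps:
M(d, D) = -3/2 + D
(M(4, -68) + 15979)*(S + 13957) = ((-3/2 - 68) + 15979)*(-15271 + 13957) = (-139/2 + 15979)*(-1314) = (31819/2)*(-1314) = -20905083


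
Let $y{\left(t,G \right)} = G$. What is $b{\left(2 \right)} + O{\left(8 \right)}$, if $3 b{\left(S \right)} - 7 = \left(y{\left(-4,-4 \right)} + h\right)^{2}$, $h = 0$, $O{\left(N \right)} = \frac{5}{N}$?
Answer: $\frac{199}{24} \approx 8.2917$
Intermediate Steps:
$b{\left(S \right)} = \frac{23}{3}$ ($b{\left(S \right)} = \frac{7}{3} + \frac{\left(-4 + 0\right)^{2}}{3} = \frac{7}{3} + \frac{\left(-4\right)^{2}}{3} = \frac{7}{3} + \frac{1}{3} \cdot 16 = \frac{7}{3} + \frac{16}{3} = \frac{23}{3}$)
$b{\left(2 \right)} + O{\left(8 \right)} = \frac{23}{3} + \frac{5}{8} = \frac{199}{24}$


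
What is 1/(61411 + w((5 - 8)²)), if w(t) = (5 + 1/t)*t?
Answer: 1/61457 ≈ 1.6272e-5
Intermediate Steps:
w(t) = t*(5 + 1/t)
1/(61411 + w((5 - 8)²)) = 1/(61411 + (1 + 5*(5 - 8)²)) = 1/(61411 + (1 + 5*(-3)²)) = 1/(61411 + (1 + 5*9)) = 1/(61411 + (1 + 45)) = 1/(61411 + 46) = 1/61457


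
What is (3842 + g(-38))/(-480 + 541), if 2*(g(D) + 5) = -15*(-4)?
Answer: 3867/61 ≈ 63.393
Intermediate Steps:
g(D) = 25 (g(D) = -5 + (-15*(-4))/2 = -5 + (½)*60 = -5 + 30 = 25)
(3842 + g(-38))/(-480 + 541) = (3842 + 25)/(-480 + 541) = 3867/61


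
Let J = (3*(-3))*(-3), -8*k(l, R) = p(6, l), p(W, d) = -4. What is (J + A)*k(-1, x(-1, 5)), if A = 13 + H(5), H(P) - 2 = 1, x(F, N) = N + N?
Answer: 43/2 ≈ 21.500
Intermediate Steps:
x(F, N) = 2*N
k(l, R) = 1/2 (k(l, R) = -1/8*(-4) = 1/2)
H(P) = 3 (H(P) = 2 + 1 = 3)
J = 27 (J = -9*(-3) = 27)
A = 16 (A = 13 + 3 = 16)
(J + A)*k(-1, x(-1, 5)) = (27 + 16)*(1/2) = 43*(1/2) = 43/2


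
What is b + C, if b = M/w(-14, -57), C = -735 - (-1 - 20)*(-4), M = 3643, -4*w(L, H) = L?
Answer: 1553/7 ≈ 221.86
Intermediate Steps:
w(L, H) = -L/4
C = -819 (C = -735 - (-21)*(-4) = -735 - 1*84 = -735 - 84 = -819)
b = 7286/7 (b = 3643/((-¼*(-14))) = 3643/(7/2) = 3643*(2/7) = 7286/7 ≈ 1040.9)
b + C = 7286/7 - 819 = 1553/7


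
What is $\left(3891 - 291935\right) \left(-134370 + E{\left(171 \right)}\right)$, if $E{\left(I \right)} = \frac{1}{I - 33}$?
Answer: $\frac{2670608443298}{69} \approx 3.8704 \cdot 10^{10}$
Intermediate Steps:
$E{\left(I \right)} = \frac{1}{-33 + I}$
$\left(3891 - 291935\right) \left(-134370 + E{\left(171 \right)}\right) = \left(3891 - 291935\right) \left(-134370 + \frac{1}{-33 + 171}\right) = - 288044 \left(-134370 + \frac{1}{138}\right) = \left(-288044\right) \left(- \frac{18543059}{138}\right) = \frac{2670608443298}{69}$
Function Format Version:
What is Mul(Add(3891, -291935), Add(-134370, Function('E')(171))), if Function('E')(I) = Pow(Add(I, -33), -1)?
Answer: Rational(2670608443298, 69) ≈ 3.8704e+10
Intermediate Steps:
Function('E')(I) = Pow(Add(-33, I), -1)
Mul(Add(3891, -291935), Add(-134370, Function('E')(171))) = Mul(Add(3891, -291935), Add(-134370, Pow(Add(-33, 171), -1))) = Mul(-288044, Add(-134370, Pow(138, -1))) = Mul(-288044, Add(-134370, Rational(1, 138))) = Mul(-288044, Rational(-18543059, 138)) = Rational(2670608443298, 69)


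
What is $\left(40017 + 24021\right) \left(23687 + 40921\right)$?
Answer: $4137367104$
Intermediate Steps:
$\left(40017 + 24021\right) \left(23687 + 40921\right) = 64038 \cdot 64608 = 4137367104$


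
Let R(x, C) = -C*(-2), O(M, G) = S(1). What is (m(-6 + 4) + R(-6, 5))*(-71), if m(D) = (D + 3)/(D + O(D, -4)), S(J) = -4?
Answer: -4189/6 ≈ -698.17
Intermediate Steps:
O(M, G) = -4
m(D) = (3 + D)/(-4 + D) (m(D) = (D + 3)/(D - 4) = (3 + D)/(-4 + D))
R(x, C) = 2*C (R(x, C) = -(-2)*C = 2*C)
(m(-6 + 4) + R(-6, 5))*(-71) = ((3 + (-6 + 4))/(-4 + (-6 + 4)) + 2*5)*(-71) = ((3 - 2)/(-4 - 2) + 10)*(-71) = (1/(-6) + 10)*(-71) = (-1/6*1 + 10)*(-71) = (-1/6 + 10)*(-71) = (59/6)*(-71) = -4189/6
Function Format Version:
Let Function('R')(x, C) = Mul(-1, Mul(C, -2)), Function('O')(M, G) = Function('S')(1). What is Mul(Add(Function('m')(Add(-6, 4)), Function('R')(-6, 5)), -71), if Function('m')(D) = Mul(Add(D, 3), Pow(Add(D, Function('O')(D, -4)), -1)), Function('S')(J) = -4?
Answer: Rational(-4189, 6) ≈ -698.17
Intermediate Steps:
Function('O')(M, G) = -4
Function('m')(D) = Mul(Pow(Add(-4, D), -1), Add(3, D)) (Function('m')(D) = Mul(Add(D, 3), Pow(Add(D, -4), -1)) = Mul(Add(3, D), Pow(Add(-4, D), -1)) = Mul(Pow(Add(-4, D), -1), Add(3, D)))
Function('R')(x, C) = Mul(2, C) (Function('R')(x, C) = Mul(-1, Mul(-2, C)) = Mul(2, C))
Mul(Add(Function('m')(Add(-6, 4)), Function('R')(-6, 5)), -71) = Mul(Add(Mul(Pow(Add(-4, Add(-6, 4)), -1), Add(3, Add(-6, 4))), Mul(2, 5)), -71) = Mul(Add(Mul(Pow(Add(-4, -2), -1), Add(3, -2)), 10), -71) = Mul(Add(Mul(Pow(-6, -1), 1), 10), -71) = Mul(Add(Mul(Rational(-1, 6), 1), 10), -71) = Mul(Add(Rational(-1, 6), 10), -71) = Mul(Rational(59, 6), -71) = Rational(-4189, 6)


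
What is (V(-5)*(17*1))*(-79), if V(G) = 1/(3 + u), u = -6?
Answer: 1343/3 ≈ 447.67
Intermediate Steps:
V(G) = -1/3 (V(G) = 1/(3 - 6) = 1/(-3) = -1/3)
(V(-5)*(17*1))*(-79) = -17/3*(-79) = 1343/3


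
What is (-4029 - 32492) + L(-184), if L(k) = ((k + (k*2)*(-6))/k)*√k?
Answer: -36521 - 22*I*√46 ≈ -36521.0 - 149.21*I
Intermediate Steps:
L(k) = -11*√k (L(k) = ((k + (2*k)*(-6))/k)*√k = ((k - 12*k)/k)*√k = ((-11*k)/k)*√k = -11*√k)
(-4029 - 32492) + L(-184) = (-4029 - 32492) - 22*I*√46 = -36521 - 22*I*√46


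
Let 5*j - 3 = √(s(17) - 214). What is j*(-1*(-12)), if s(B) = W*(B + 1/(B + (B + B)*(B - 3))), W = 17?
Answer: 36/5 + 96*√986/145 ≈ 27.989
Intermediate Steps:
s(B) = 17*B + 17/(B + 2*B*(-3 + B)) (s(B) = 17*(B + 1/(B + (B + B)*(B - 3))) = 17*(B + 1/(B + (2*B)*(-3 + B))) = 17*(B + 1/(B + 2*B*(-3 + B))) = 17*B + 17/(B + 2*B*(-3 + B)))
j = ⅗ + 8*√986/145 (j = ⅗ + √(17*(1 - 5*17² + 2*17³)/(17*(-5 + 2*17)) - 214)/5 = ⅗ + √(17*(1/17)*(1 - 5*289 + 2*4913)/(-5 + 34) - 214)/5 = ⅗ + √(17*(1/17)*(1 - 1445 + 9826)/29 - 214)/5 = ⅗ + √(17*(1/17)*(1/29)*8382 - 214)/5 = ⅗ + √(8382/29 - 214)/5 = ⅗ + √(2176/29)/5 = ⅗ + (8*√986/29)/5 = ⅗ + 8*√986/145 ≈ 2.3325)
j*(-1*(-12)) = (⅗ + 8*√986/145)*(-1*(-12)) = (⅗ + 8*√986/145)*12 = 36/5 + 96*√986/145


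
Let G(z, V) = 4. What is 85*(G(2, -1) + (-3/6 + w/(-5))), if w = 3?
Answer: 493/2 ≈ 246.50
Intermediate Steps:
85*(G(2, -1) + (-3/6 + w/(-5))) = 85*(4 + (-3/6 + 3/(-5))) = 85*(4 + (-3*1/6 + 3*(-1/5))) = 85*(4 + (-1/2 - 3/5)) = 85*(4 - 11/10) = 85*(29/10) = 493/2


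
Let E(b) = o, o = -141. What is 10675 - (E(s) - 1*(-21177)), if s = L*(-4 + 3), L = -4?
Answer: -10361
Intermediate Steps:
s = 4 (s = -4*(-4 + 3) = -4*(-1) = 4)
E(b) = -141
10675 - (E(s) - 1*(-21177)) = 10675 - (-141 - 1*(-21177)) = 10675 - (-141 + 21177) = 10675 - 1*21036 = 10675 - 21036 = -10361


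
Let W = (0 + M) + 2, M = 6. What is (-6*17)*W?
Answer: -816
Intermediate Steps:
W = 8 (W = (0 + 6) + 2 = 6 + 2 = 8)
(-6*17)*W = -6*17*8 = -102*8 = -816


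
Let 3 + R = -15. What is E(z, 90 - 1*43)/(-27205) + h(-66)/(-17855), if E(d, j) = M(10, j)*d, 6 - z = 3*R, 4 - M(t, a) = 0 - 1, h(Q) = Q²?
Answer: -24772296/97149055 ≈ -0.25499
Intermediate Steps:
R = -18 (R = -3 - 15 = -18)
M(t, a) = 5 (M(t, a) = 4 - (0 - 1) = 4 - 1*(-1) = 4 + 1 = 5)
z = 60 (z = 6 - 3*(-18) = 6 - 1*(-54) = 6 + 54 = 60)
E(d, j) = 5*d
E(z, 90 - 1*43)/(-27205) + h(-66)/(-17855) = (5*60)/(-27205) + (-66)²/(-17855) = 300*(-1/27205) + 4356*(-1/17855) = -60/5441 - 4356/17855 = -24772296/97149055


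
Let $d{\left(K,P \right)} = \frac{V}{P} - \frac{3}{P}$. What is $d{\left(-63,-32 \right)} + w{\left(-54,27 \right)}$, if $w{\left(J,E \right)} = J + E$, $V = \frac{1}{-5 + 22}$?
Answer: $- \frac{7319}{272} \approx -26.908$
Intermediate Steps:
$V = \frac{1}{17} \approx 0.058824$
$w{\left(J,E \right)} = E + J$
$d{\left(K,P \right)} = - \frac{50}{17 P}$ ($d{\left(K,P \right)} = \frac{1}{17 P} - \frac{3}{P} = - \frac{50}{17 P}$)
$d{\left(-63,-32 \right)} + w{\left(-54,27 \right)} = - \frac{50}{17 \left(-32\right)} + \left(27 - 54\right) = \left(- \frac{50}{17}\right) \left(- \frac{1}{32}\right) - 27 = \frac{25}{272} - 27 = - \frac{7319}{272}$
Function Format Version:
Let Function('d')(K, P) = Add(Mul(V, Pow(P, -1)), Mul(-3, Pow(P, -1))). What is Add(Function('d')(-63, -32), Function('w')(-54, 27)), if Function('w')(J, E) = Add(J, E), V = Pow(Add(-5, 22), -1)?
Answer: Rational(-7319, 272) ≈ -26.908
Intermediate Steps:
V = Rational(1, 17) (V = Pow(17, -1) = Rational(1, 17) ≈ 0.058824)
Function('w')(J, E) = Add(E, J)
Function('d')(K, P) = Mul(Rational(-50, 17), Pow(P, -1)) (Function('d')(K, P) = Add(Mul(Rational(1, 17), Pow(P, -1)), Mul(-3, Pow(P, -1))) = Mul(Rational(-50, 17), Pow(P, -1)))
Add(Function('d')(-63, -32), Function('w')(-54, 27)) = Add(Mul(Rational(-50, 17), Pow(-32, -1)), Add(27, -54)) = Add(Mul(Rational(-50, 17), Rational(-1, 32)), -27) = Add(Rational(25, 272), -27) = Rational(-7319, 272)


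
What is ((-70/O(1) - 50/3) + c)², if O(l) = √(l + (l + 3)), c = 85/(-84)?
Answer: 1013345/784 + 495*√5 ≈ 2399.4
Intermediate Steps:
c = -85/84 (c = 85*(-1/84) = -85/84 ≈ -1.0119)
O(l) = √(3 + 2*l) (O(l) = √(l + (3 + l)) = √(3 + 2*l))
((-70/O(1) - 50/3) + c)² = ((-70/√(3 + 2*1) - 50/3) - 85/84)² = ((-70/√(3 + 2) - 50*⅓) - 85/84)² = ((-70*√5/5 - 50/3) - 85/84)² = ((-14*√5 - 50/3) - 85/84)² = ((-50/3 - 14*√5) - 85/84)² = (-495/28 - 14*√5)²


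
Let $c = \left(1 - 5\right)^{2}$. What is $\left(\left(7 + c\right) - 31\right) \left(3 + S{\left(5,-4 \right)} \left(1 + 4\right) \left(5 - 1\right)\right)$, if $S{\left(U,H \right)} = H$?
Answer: $616$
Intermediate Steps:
$c = 16$ ($c = \left(-4\right)^{2} = 16$)
$\left(\left(7 + c\right) - 31\right) \left(3 + S{\left(5,-4 \right)} \left(1 + 4\right) \left(5 - 1\right)\right) = \left(\left(7 + 16\right) - 31\right) \left(3 - 4 \left(1 + 4\right) \left(5 - 1\right)\right) = \left(23 - 31\right) \left(3 - 4 \cdot 5 \cdot 4\right) = - 8 \left(3 - 80\right) = \left(-8\right) \left(-77\right) = 616$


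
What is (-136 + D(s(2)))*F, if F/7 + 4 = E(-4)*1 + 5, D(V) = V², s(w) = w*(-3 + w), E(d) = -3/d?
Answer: -1617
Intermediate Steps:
F = 49/4 (F = -28 + 7*(-3/(-4)*1 + 5) = -28 + 7*(-3*(-¼)*1 + 5) = -28 + 7*((¾)*1 + 5) = -28 + 7*(¾ + 5) = -28 + 7*(23/4) = -28 + 161/4 = 49/4 ≈ 12.250)
(-136 + D(s(2)))*F = (-136 + (2*(-3 + 2))²)*(49/4) = (-136 + (2*(-1))²)*(49/4) = (-136 + (-2)²)*(49/4) = (-136 + 4)*(49/4) = -132*49/4 = -1617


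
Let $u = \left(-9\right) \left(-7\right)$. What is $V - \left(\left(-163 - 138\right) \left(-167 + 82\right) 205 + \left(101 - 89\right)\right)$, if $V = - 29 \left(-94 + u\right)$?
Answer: $-5244038$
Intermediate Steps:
$u = 63$
$V = 899$ ($V = - 29 \left(-94 + 63\right) = \left(-29\right) \left(-31\right) = 899$)
$V - \left(\left(-163 - 138\right) \left(-167 + 82\right) 205 + \left(101 - 89\right)\right) = 899 - \left(\left(-163 - 138\right) \left(-167 + 82\right) 205 + \left(101 - 89\right)\right) = 899 - \left(\left(-301\right) \left(-85\right) 205 + 12\right) = 899 - \left(25585 \cdot 205 + 12\right) = 899 - \left(5244925 + 12\right) = 899 - 5244937 = -5244038$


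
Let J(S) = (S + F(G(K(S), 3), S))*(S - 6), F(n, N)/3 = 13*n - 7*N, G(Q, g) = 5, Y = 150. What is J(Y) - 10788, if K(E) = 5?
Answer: -414708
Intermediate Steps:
F(n, N) = -21*N + 39*n (F(n, N) = 3*(13*n - 7*N) = 3*(-7*N + 13*n) = -21*N + 39*n)
J(S) = (-6 + S)*(195 - 20*S) (J(S) = (S + (-21*S + 39*5))*(S - 6) = (S + (-21*S + 195))*(-6 + S) = (S + (195 - 21*S))*(-6 + S) = (195 - 20*S)*(-6 + S) = (-6 + S)*(195 - 20*S))
J(Y) - 10788 = (-1170 - 20*150² + 315*150) - 10788 = (-1170 - 20*22500 + 47250) - 10788 = (-1170 - 450000 + 47250) - 10788 = -403920 - 10788 = -414708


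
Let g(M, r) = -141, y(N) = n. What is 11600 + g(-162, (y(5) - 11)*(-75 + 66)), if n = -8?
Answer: 11459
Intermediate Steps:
y(N) = -8
11600 + g(-162, (y(5) - 11)*(-75 + 66)) = 11600 - 141 = 11459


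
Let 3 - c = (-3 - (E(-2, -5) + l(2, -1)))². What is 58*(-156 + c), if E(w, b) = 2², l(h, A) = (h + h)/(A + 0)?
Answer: -9396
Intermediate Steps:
l(h, A) = 2*h/A (l(h, A) = (2*h)/A = 2*h/A)
E(w, b) = 4
c = -6 (c = 3 - (-3 - (4 + 2*2/(-1)))² = 3 - (-3 - (4 + 2*2*(-1)))² = 3 - (-3 - (4 - 4))² = 3 - (-3 - 1*0)² = 3 - (-3 + 0)² = 3 - 1*(-3)² = 3 - 1*9 = 3 - 9 = -6)
58*(-156 + c) = 58*(-156 - 6) = 58*(-162) = -9396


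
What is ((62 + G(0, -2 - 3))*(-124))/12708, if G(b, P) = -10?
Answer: -1612/3177 ≈ -0.50740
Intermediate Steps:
((62 + G(0, -2 - 3))*(-124))/12708 = ((62 - 10)*(-124))/12708 = (52*(-124))*(1/12708) = -6448*1/12708 = -1612/3177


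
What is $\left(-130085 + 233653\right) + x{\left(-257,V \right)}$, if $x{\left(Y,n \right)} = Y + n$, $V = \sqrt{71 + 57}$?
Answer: $103311 + 8 \sqrt{2} \approx 1.0332 \cdot 10^{5}$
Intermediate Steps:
$V = 8 \sqrt{2}$ ($V = \sqrt{128} = 8 \sqrt{2} \approx 11.314$)
$\left(-130085 + 233653\right) + x{\left(-257,V \right)} = \left(-130085 + 233653\right) - \left(257 - 8 \sqrt{2}\right) = 103568 - \left(257 - 8 \sqrt{2}\right) = 103311 + 8 \sqrt{2}$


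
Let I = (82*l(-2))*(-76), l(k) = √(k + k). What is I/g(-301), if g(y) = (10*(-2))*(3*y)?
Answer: -3116*I/4515 ≈ -0.69014*I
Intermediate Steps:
g(y) = -60*y
l(k) = √2*√k (l(k) = √(2*k) = √2*√k)
I = -12464*I (I = (82*(√2*√(-2)))*(-76) = (82*(√2*(I*√2)))*(-76) = (82*(2*I))*(-76) = (164*I)*(-76) = -12464*I ≈ -12464.0*I)
I/g(-301) = (-12464*I)/((-60*(-301))) = -12464*I/18060 = -12464*I*(1/18060) = -3116*I/4515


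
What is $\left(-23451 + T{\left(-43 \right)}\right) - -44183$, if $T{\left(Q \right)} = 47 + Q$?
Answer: $20736$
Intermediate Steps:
$\left(-23451 + T{\left(-43 \right)}\right) - -44183 = \left(-23451 + \left(47 - 43\right)\right) - -44183 = \left(-23451 + 4\right) + 44183 = -23447 + 44183 = 20736$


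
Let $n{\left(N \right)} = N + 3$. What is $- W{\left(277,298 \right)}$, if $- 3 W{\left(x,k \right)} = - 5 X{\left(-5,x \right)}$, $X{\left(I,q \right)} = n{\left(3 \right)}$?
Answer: $-10$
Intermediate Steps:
$n{\left(N \right)} = 3 + N$
$X{\left(I,q \right)} = 6$ ($X{\left(I,q \right)} = 3 + 3 = 6$)
$W{\left(x,k \right)} = 10$ ($W{\left(x,k \right)} = - \frac{\left(-5\right) 6}{3} = \left(- \frac{1}{3}\right) \left(-30\right) = 10$)
$- W{\left(277,298 \right)} = \left(-1\right) 10 = -10$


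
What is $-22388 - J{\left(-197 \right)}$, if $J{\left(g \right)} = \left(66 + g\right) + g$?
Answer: $-22060$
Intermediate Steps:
$J{\left(g \right)} = 66 + 2 g$
$-22388 - J{\left(-197 \right)} = -22388 - \left(66 + 2 \left(-197\right)\right) = -22388 - \left(66 - 394\right) = -22388 - -328 = -22388 + 328 = -22060$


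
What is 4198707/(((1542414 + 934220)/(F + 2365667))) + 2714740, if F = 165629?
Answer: 8675793809716/1238317 ≈ 7.0061e+6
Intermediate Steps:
4198707/(((1542414 + 934220)/(F + 2365667))) + 2714740 = 4198707/(((1542414 + 934220)/(165629 + 2365667))) + 2714740 = 4198707/((2476634/2531296)) + 2714740 = 4198707/((2476634*(1/2531296))) + 2714740 = 4198707/(1238317/1265648) + 2714740 = 4198707*(1265648/1238317) + 2714740 = 5314085117136/1238317 + 2714740 = 8675793809716/1238317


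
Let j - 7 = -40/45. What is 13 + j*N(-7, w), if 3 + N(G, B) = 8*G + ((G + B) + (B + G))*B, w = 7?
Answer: -3128/9 ≈ -347.56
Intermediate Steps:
j = 55/9 (j = 7 - 40/45 = 7 - 40*1/45 = 7 - 8/9 = 55/9 ≈ 6.1111)
N(G, B) = -3 + 8*G + B*(2*B + 2*G) (N(G, B) = -3 + (8*G + ((G + B) + (B + G))*B) = -3 + (8*G + ((B + G) + (B + G))*B) = -3 + (8*G + (2*B + 2*G)*B) = -3 + (8*G + B*(2*B + 2*G)) = -3 + 8*G + B*(2*B + 2*G))
13 + j*N(-7, w) = 13 + 55*(-3 + 2*7² + 8*(-7) + 2*7*(-7))/9 = 13 + 55*(-3 + 2*49 - 56 - 98)/9 = 13 + 55*(-3 + 98 - 56 - 98)/9 = 13 + (55/9)*(-59) = 13 - 3245/9 = -3128/9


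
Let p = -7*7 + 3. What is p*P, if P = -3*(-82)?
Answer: -11316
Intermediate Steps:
p = -46 (p = -49 + 3 = -46)
P = 246
p*P = -46*246 = -11316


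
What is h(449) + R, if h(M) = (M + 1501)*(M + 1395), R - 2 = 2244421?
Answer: 5840223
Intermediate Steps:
R = 2244423 (R = 2 + 2244421 = 2244423)
h(M) = (1395 + M)*(1501 + M) (h(M) = (1501 + M)*(1395 + M) = (1395 + M)*(1501 + M))
h(449) + R = (2093895 + 449**2 + 2896*449) + 2244423 = (2093895 + 201601 + 1300304) + 2244423 = 3595800 + 2244423 = 5840223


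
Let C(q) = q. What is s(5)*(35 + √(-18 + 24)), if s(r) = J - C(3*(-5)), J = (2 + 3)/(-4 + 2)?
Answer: 875/2 + 25*√6/2 ≈ 468.12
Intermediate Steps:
J = -5/2 (J = 5/(-2) = 5*(-½) = -5/2 ≈ -2.5000)
s(r) = 25/2 (s(r) = -5/2 - 3*(-5) = -5/2 - 1*(-15) = -5/2 + 15 = 25/2)
s(5)*(35 + √(-18 + 24)) = 25*(35 + √(-18 + 24))/2 = 25*(35 + √6)/2 = 875/2 + 25*√6/2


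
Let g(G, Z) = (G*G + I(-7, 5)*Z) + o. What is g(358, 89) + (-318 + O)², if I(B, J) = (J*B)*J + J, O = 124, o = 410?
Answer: 151080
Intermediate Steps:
I(B, J) = J + B*J² (I(B, J) = (B*J)*J + J = B*J² + J = J + B*J²)
g(G, Z) = 410 + G² - 170*Z (g(G, Z) = (G*G + (5*(1 - 7*5))*Z) + 410 = (G² + (5*(1 - 35))*Z) + 410 = (G² + (5*(-34))*Z) + 410 = (G² - 170*Z) + 410 = 410 + G² - 170*Z)
g(358, 89) + (-318 + O)² = (410 + 358² - 170*89) + (-318 + 124)² = (410 + 128164 - 15130) + (-194)² = 113444 + 37636 = 151080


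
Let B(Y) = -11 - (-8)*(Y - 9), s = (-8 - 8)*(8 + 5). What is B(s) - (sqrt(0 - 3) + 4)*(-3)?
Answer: -1735 + 3*I*sqrt(3) ≈ -1735.0 + 5.1962*I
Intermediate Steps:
s = -208 (s = -16*13 = -208)
B(Y) = -83 + 8*Y (B(Y) = -11 - (-8)*(-9 + Y) = -11 - (72 - 8*Y) = -11 + (-72 + 8*Y) = -83 + 8*Y)
B(s) - (sqrt(0 - 3) + 4)*(-3) = (-83 + 8*(-208)) - (sqrt(0 - 3) + 4)*(-3) = (-83 - 1664) - (sqrt(-3) + 4)*(-3) = -1747 - (I*sqrt(3) + 4)*(-3) = -1747 - (4 + I*sqrt(3))*(-3) = -1747 - (-12 - 3*I*sqrt(3)) = -1747 + (12 + 3*I*sqrt(3)) = -1735 + 3*I*sqrt(3)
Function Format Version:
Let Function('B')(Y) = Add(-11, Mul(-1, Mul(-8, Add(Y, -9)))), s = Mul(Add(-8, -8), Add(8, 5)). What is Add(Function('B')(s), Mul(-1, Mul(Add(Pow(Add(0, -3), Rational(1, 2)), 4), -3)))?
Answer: Add(-1735, Mul(3, I, Pow(3, Rational(1, 2)))) ≈ Add(-1735.0, Mul(5.1962, I))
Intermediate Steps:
s = -208 (s = Mul(-16, 13) = -208)
Function('B')(Y) = Add(-83, Mul(8, Y)) (Function('B')(Y) = Add(-11, Mul(-1, Mul(-8, Add(-9, Y)))) = Add(-11, Mul(-1, Add(72, Mul(-8, Y)))) = Add(-11, Add(-72, Mul(8, Y))) = Add(-83, Mul(8, Y)))
Add(Function('B')(s), Mul(-1, Mul(Add(Pow(Add(0, -3), Rational(1, 2)), 4), -3))) = Add(Add(-83, Mul(8, -208)), Mul(-1, Mul(Add(Pow(Add(0, -3), Rational(1, 2)), 4), -3))) = Add(Add(-83, -1664), Mul(-1, Mul(Add(Pow(-3, Rational(1, 2)), 4), -3))) = Add(-1747, Mul(-1, Mul(Add(Mul(I, Pow(3, Rational(1, 2))), 4), -3))) = Add(-1747, Mul(-1, Mul(Add(4, Mul(I, Pow(3, Rational(1, 2)))), -3))) = Add(-1747, Mul(-1, Add(-12, Mul(-3, I, Pow(3, Rational(1, 2)))))) = Add(-1747, Add(12, Mul(3, I, Pow(3, Rational(1, 2))))) = Add(-1735, Mul(3, I, Pow(3, Rational(1, 2))))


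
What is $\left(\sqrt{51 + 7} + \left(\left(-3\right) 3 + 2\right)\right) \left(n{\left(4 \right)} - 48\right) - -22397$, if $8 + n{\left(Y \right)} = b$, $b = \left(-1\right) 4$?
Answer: $22817 - 60 \sqrt{58} \approx 22360.0$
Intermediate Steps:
$b = -4$
$n{\left(Y \right)} = -12$ ($n{\left(Y \right)} = -8 - 4 = -12$)
$\left(\sqrt{51 + 7} + \left(\left(-3\right) 3 + 2\right)\right) \left(n{\left(4 \right)} - 48\right) - -22397 = \left(\sqrt{51 + 7} + \left(\left(-3\right) 3 + 2\right)\right) \left(-12 - 48\right) - -22397 = \left(\sqrt{58} + \left(-9 + 2\right)\right) \left(-12 - 48\right) + 22397 = \left(\sqrt{58} - 7\right) \left(-60\right) + 22397 = \left(-7 + \sqrt{58}\right) \left(-60\right) + 22397 = \left(420 - 60 \sqrt{58}\right) + 22397 = 22817 - 60 \sqrt{58}$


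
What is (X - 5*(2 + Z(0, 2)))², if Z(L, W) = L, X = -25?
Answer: 1225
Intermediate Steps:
(X - 5*(2 + Z(0, 2)))² = (-25 - 5*(2 + 0))² = (-25 - 5*2)² = (-25 - 10)² = (-35)² = 1225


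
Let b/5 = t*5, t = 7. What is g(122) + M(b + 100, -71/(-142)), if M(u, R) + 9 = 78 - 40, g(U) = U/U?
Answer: 30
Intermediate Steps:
b = 175 (b = 5*(7*5) = 5*35 = 175)
g(U) = 1
M(u, R) = 29 (M(u, R) = -9 + (78 - 40) = -9 + 38 = 29)
g(122) + M(b + 100, -71/(-142)) = 1 + 29 = 30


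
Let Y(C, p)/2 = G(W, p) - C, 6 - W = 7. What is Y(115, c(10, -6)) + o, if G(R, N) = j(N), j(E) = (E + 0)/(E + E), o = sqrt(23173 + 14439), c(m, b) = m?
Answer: -229 + 2*sqrt(9403) ≈ -35.062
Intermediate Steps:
W = -1 (W = 6 - 1*7 = 6 - 7 = -1)
o = 2*sqrt(9403) (o = sqrt(37612) = 2*sqrt(9403) ≈ 193.94)
j(E) = 1/2 (j(E) = E/((2*E)) = E*(1/(2*E)) = 1/2)
G(R, N) = 1/2
Y(C, p) = 1 - 2*C (Y(C, p) = 2*(1/2 - C) = 1 - 2*C)
Y(115, c(10, -6)) + o = (1 - 2*115) + 2*sqrt(9403) = (1 - 230) + 2*sqrt(9403) = -229 + 2*sqrt(9403)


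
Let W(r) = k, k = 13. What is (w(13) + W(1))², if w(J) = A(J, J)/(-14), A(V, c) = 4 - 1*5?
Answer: 33489/196 ≈ 170.86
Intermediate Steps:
A(V, c) = -1 (A(V, c) = 4 - 5 = -1)
W(r) = 13
w(J) = 1/14 (w(J) = -1/(-14) = -1*(-1/14) = 1/14)
(w(13) + W(1))² = (1/14 + 13)² = (183/14)² = 33489/196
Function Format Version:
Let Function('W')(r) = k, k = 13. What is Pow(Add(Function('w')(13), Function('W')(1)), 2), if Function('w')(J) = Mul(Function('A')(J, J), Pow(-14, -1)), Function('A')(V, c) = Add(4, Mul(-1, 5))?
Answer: Rational(33489, 196) ≈ 170.86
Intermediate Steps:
Function('A')(V, c) = -1 (Function('A')(V, c) = Add(4, -5) = -1)
Function('W')(r) = 13
Function('w')(J) = Rational(1, 14) (Function('w')(J) = Mul(-1, Pow(-14, -1)) = Mul(-1, Rational(-1, 14)) = Rational(1, 14))
Pow(Add(Function('w')(13), Function('W')(1)), 2) = Pow(Add(Rational(1, 14), 13), 2) = Pow(Rational(183, 14), 2) = Rational(33489, 196)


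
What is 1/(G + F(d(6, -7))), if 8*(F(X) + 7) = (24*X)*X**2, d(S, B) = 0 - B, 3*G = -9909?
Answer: -1/2281 ≈ -0.00043840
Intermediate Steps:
G = -3303 (G = (1/3)*(-9909) = -3303)
d(S, B) = -B
F(X) = -7 + 3*X**3 (F(X) = -7 + ((24*X)*X**2)/8 = -7 + (24*X**3)/8 = -7 + 3*X**3)
1/(G + F(d(6, -7))) = 1/(-3303 + (-7 + 3*(-1*(-7))**3)) = 1/(-3303 + (-7 + 3*7**3)) = 1/(-3303 + (-7 + 3*343)) = 1/(-3303 + (-7 + 1029)) = 1/(-3303 + 1022) = 1/(-2281) = -1/2281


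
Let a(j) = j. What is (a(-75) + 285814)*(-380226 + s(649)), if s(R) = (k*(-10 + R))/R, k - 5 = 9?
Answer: -70508306440992/649 ≈ -1.0864e+11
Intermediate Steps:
k = 14 (k = 5 + 9 = 14)
s(R) = (-140 + 14*R)/R (s(R) = (14*(-10 + R))/R = (-140 + 14*R)/R)
(a(-75) + 285814)*(-380226 + s(649)) = (-75 + 285814)*(-380226 + (14 - 140/649)) = 285739*(-380226 + (14 - 140*1/649)) = 285739*(-380226 + (14 - 140/649)) = 285739*(-380226 + 8946/649) = 285739*(-246757728/649) = -70508306440992/649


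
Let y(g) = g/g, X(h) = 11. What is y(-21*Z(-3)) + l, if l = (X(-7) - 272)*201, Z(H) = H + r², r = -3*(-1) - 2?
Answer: -52460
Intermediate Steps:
r = 1 (r = 3 - 2 = 1)
Z(H) = 1 + H (Z(H) = H + 1² = H + 1 = 1 + H)
l = -52461 (l = (11 - 272)*201 = -261*201 = -52461)
y(g) = 1
y(-21*Z(-3)) + l = 1 - 52461 = -52460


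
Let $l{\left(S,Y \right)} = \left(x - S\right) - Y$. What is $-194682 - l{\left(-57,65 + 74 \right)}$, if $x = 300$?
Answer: $-194900$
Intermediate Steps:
$l{\left(S,Y \right)} = 300 - S - Y$ ($l{\left(S,Y \right)} = \left(300 - S\right) - Y = 300 - S - Y$)
$-194682 - l{\left(-57,65 + 74 \right)} = -194682 - \left(300 - -57 - \left(65 + 74\right)\right) = -194682 - \left(300 + 57 - 139\right) = -194682 - 218 = -194900$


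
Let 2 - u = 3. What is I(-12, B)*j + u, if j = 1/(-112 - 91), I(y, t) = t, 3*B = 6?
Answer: -205/203 ≈ -1.0099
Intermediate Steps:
B = 2 (B = (1/3)*6 = 2)
u = -1 (u = 2 - 1*3 = 2 - 3 = -1)
j = -1/203 (j = 1/(-203) = -1/203 ≈ -0.0049261)
I(-12, B)*j + u = 2*(-1/203) - 1 = -2/203 - 1 = -205/203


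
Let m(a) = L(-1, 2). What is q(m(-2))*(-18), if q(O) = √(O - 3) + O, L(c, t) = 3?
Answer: -54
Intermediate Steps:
m(a) = 3
q(O) = O + √(-3 + O) (q(O) = √(-3 + O) + O = O + √(-3 + O))
q(m(-2))*(-18) = (3 + √(-3 + 3))*(-18) = (3 + √0)*(-18) = (3 + 0)*(-18) = 3*(-18) = -54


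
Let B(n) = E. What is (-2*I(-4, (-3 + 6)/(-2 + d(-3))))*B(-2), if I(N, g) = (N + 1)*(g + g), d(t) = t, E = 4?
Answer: -144/5 ≈ -28.800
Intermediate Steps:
B(n) = 4
I(N, g) = 2*g*(1 + N) (I(N, g) = (1 + N)*(2*g) = 2*g*(1 + N))
(-2*I(-4, (-3 + 6)/(-2 + d(-3))))*B(-2) = -4*(-3 + 6)/(-2 - 3)*(1 - 4)*4 = -4*3/(-5)*(-3)*4 = -4*3*(-⅕)*(-3)*4 = -4*(-3)*(-3)/5*4 = -2*18/5*4 = -36/5*4 = -144/5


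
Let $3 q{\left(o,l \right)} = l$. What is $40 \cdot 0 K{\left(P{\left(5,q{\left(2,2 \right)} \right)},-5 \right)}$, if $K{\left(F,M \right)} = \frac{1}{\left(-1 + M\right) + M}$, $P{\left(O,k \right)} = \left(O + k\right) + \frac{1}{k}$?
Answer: $0$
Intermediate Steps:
$q{\left(o,l \right)} = \frac{l}{3}$
$P{\left(O,k \right)} = O + k + \frac{1}{k}$
$K{\left(F,M \right)} = \frac{1}{-1 + 2 M}$
$40 \cdot 0 K{\left(P{\left(5,q{\left(2,2 \right)} \right)},-5 \right)} = \frac{40 \cdot 0}{-1 + 2 \left(-5\right)} = \frac{0}{-1 - 10} = \frac{0}{-11} = 0 \left(- \frac{1}{11}\right) = 0$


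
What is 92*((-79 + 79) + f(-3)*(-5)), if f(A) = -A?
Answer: -1380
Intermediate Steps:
92*((-79 + 79) + f(-3)*(-5)) = 92*((-79 + 79) - 1*(-3)*(-5)) = 92*(0 + 3*(-5)) = 92*(0 - 15) = 92*(-15) = -1380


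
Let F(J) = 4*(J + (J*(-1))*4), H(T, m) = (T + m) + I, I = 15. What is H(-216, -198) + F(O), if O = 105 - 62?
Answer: -915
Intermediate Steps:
H(T, m) = 15 + T + m (H(T, m) = (T + m) + 15 = 15 + T + m)
O = 43
F(J) = -12*J (F(J) = 4*(J - J*4) = 4*(J - 4*J) = 4*(-3*J) = -12*J)
H(-216, -198) + F(O) = (15 - 216 - 198) - 12*43 = -399 - 516 = -915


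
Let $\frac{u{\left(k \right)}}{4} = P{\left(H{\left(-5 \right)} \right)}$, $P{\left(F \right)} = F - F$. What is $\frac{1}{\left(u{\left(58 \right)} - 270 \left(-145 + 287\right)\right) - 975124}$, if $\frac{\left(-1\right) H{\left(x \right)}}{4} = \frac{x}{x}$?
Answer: $- \frac{1}{1013464} \approx -9.8671 \cdot 10^{-7}$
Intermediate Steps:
$H{\left(x \right)} = -4$ ($H{\left(x \right)} = - 4 \frac{x}{x} = \left(-4\right) 1 = -4$)
$P{\left(F \right)} = 0$
$u{\left(k \right)} = 0$ ($u{\left(k \right)} = 4 \cdot 0 = 0$)
$\frac{1}{\left(u{\left(58 \right)} - 270 \left(-145 + 287\right)\right) - 975124} = \frac{1}{\left(0 - 270 \left(-145 + 287\right)\right) - 975124} = \frac{1}{\left(0 - 270 \cdot 142\right) - 975124} = \frac{1}{\left(0 - 38340\right) - 975124} = \frac{1}{-38340 - 975124} = \frac{1}{-1013464} = - \frac{1}{1013464}$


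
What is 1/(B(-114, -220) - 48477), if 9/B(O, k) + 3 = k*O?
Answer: -8359/405219240 ≈ -2.0628e-5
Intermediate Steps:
B(O, k) = 9/(-3 + O*k) (B(O, k) = 9/(-3 + k*O) = 9/(-3 + O*k))
1/(B(-114, -220) - 48477) = 1/(9/(-3 - 114*(-220)) - 48477) = 1/(9/(-3 + 25080) - 48477) = 1/(9/25077 - 48477) = 1/(9*(1/25077) - 48477) = 1/(3/8359 - 48477) = 1/(-405219240/8359) = -8359/405219240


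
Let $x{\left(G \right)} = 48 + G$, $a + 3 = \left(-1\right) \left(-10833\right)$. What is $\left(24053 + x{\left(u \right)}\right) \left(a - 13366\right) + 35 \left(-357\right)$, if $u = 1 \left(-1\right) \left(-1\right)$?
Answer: $-61135167$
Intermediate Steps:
$a = 10830$ ($a = -3 - -10833 = -3 + 10833 = 10830$)
$u = 1$ ($u = \left(-1\right) \left(-1\right) = 1$)
$\left(24053 + x{\left(u \right)}\right) \left(a - 13366\right) + 35 \left(-357\right) = \left(24053 + \left(48 + 1\right)\right) \left(10830 - 13366\right) + 35 \left(-357\right) = \left(24053 + 49\right) \left(-2536\right) - 12495 = 24102 \left(-2536\right) - 12495 = -61122672 - 12495 = -61135167$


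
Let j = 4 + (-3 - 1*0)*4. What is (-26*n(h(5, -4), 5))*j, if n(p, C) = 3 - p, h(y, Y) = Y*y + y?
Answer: 3744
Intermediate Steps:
h(y, Y) = y + Y*y
j = -8 (j = 4 + (-3 + 0)*4 = 4 - 3*4 = 4 - 12 = -8)
(-26*n(h(5, -4), 5))*j = -26*(3 - 5*(1 - 4))*(-8) = -26*(3 - 5*(-3))*(-8) = -26*(3 - 1*(-15))*(-8) = -26*(3 + 15)*(-8) = -26*18*(-8) = -468*(-8) = 3744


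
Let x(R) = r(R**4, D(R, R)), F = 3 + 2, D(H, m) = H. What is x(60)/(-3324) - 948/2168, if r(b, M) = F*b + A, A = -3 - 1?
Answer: -8780596405/450402 ≈ -19495.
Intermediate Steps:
A = -4
F = 5
r(b, M) = -4 + 5*b (r(b, M) = 5*b - 4 = -4 + 5*b)
x(R) = -4 + 5*R**4
x(60)/(-3324) - 948/2168 = (-4 + 5*60**4)/(-3324) - 948/2168 = (-4 + 5*12960000)*(-1/3324) - 948*1/2168 = (-4 + 64800000)*(-1/3324) - 237/542 = 64799996*(-1/3324) - 237/542 = -16199999/831 - 237/542 = -8780596405/450402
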